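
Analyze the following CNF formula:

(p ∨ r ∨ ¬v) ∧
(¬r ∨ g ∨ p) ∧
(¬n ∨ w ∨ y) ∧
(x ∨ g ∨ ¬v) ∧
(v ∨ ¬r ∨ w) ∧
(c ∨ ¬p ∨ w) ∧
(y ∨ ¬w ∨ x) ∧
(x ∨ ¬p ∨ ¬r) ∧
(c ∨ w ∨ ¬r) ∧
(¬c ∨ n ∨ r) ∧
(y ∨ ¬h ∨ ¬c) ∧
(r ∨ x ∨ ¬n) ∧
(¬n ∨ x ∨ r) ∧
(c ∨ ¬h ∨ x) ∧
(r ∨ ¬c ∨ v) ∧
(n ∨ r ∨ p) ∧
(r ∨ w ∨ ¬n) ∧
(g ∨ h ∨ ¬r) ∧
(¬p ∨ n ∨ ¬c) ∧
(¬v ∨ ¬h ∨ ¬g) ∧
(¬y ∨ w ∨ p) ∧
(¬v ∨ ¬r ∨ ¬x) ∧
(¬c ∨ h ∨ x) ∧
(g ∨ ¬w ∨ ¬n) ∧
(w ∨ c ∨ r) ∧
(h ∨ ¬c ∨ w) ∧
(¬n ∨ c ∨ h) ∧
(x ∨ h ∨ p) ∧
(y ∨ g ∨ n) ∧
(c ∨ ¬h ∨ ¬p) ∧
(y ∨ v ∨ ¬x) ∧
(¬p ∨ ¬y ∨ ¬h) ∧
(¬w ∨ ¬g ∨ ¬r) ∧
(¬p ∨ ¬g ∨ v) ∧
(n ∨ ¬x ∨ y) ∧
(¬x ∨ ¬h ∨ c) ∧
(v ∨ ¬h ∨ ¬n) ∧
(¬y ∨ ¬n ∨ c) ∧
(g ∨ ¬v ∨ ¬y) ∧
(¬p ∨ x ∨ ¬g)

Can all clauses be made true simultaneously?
Yes

Yes, the formula is satisfiable.

One satisfying assignment is: y=True, n=False, g=False, p=True, v=False, x=False, r=False, c=False, w=True, h=False

Verification: With this assignment, all 40 clauses evaluate to true.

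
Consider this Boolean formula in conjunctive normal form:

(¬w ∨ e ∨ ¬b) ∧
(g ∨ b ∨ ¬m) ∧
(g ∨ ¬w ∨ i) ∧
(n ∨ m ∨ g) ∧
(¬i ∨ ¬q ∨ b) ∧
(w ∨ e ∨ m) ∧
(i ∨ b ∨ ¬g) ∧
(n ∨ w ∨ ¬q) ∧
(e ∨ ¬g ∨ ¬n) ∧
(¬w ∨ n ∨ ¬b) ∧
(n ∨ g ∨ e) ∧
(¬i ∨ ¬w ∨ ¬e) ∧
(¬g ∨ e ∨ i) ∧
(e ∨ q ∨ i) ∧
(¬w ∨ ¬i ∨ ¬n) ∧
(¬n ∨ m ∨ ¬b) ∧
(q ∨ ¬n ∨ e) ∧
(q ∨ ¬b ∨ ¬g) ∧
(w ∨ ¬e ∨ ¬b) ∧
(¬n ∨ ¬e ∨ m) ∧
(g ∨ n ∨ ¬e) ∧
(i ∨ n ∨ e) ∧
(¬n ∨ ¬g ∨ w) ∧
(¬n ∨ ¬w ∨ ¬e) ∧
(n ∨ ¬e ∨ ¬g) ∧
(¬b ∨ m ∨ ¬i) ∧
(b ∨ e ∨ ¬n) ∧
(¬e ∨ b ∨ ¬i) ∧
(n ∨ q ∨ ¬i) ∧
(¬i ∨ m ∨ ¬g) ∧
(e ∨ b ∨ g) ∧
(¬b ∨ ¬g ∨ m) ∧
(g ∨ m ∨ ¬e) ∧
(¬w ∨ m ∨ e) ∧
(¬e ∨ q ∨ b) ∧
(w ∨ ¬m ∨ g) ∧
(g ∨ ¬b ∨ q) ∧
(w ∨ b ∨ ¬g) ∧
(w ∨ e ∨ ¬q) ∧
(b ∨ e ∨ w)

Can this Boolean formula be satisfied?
No

No, the formula is not satisfiable.

No assignment of truth values to the variables can make all 40 clauses true simultaneously.

The formula is UNSAT (unsatisfiable).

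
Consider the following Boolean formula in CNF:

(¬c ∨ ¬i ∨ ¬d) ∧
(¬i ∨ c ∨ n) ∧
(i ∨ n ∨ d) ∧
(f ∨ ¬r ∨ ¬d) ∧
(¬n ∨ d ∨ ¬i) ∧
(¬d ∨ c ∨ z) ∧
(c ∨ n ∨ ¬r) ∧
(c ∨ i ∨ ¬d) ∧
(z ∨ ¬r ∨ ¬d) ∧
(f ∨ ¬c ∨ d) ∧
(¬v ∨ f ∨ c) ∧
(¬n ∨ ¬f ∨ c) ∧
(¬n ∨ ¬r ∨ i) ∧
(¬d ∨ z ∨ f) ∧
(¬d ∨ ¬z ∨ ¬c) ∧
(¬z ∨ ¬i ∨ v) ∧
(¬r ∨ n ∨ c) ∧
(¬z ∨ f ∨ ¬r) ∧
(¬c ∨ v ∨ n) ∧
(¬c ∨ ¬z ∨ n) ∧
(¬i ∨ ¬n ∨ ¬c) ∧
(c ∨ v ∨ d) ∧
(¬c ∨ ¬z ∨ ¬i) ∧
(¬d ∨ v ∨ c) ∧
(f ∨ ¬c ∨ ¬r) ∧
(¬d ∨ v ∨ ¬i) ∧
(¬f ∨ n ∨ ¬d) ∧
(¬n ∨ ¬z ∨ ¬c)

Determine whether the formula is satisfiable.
Yes

Yes, the formula is satisfiable.

One satisfying assignment is: z=False, c=True, n=True, f=True, i=False, r=False, v=False, d=False

Verification: With this assignment, all 28 clauses evaluate to true.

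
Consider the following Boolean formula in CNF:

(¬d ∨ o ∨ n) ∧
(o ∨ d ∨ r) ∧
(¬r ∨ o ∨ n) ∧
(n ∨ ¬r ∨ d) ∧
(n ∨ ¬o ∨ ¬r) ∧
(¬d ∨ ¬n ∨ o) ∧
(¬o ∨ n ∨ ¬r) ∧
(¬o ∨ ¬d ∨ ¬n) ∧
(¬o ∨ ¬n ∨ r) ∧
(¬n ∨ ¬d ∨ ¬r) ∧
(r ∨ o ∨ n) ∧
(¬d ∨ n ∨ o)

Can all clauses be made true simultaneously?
Yes

Yes, the formula is satisfiable.

One satisfying assignment is: r=False, o=True, d=False, n=False

Verification: With this assignment, all 12 clauses evaluate to true.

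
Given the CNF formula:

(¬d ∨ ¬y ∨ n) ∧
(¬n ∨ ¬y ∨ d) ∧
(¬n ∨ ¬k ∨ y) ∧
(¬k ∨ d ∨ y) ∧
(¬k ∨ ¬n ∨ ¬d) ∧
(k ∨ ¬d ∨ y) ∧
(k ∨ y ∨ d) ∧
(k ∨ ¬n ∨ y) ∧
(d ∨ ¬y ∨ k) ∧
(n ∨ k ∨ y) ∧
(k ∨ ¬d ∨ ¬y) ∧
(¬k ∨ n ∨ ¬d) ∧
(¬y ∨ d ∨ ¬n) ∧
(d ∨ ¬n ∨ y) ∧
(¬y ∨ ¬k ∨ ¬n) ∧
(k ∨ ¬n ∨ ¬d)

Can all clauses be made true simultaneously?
Yes

Yes, the formula is satisfiable.

One satisfying assignment is: k=True, d=False, n=False, y=True

Verification: With this assignment, all 16 clauses evaluate to true.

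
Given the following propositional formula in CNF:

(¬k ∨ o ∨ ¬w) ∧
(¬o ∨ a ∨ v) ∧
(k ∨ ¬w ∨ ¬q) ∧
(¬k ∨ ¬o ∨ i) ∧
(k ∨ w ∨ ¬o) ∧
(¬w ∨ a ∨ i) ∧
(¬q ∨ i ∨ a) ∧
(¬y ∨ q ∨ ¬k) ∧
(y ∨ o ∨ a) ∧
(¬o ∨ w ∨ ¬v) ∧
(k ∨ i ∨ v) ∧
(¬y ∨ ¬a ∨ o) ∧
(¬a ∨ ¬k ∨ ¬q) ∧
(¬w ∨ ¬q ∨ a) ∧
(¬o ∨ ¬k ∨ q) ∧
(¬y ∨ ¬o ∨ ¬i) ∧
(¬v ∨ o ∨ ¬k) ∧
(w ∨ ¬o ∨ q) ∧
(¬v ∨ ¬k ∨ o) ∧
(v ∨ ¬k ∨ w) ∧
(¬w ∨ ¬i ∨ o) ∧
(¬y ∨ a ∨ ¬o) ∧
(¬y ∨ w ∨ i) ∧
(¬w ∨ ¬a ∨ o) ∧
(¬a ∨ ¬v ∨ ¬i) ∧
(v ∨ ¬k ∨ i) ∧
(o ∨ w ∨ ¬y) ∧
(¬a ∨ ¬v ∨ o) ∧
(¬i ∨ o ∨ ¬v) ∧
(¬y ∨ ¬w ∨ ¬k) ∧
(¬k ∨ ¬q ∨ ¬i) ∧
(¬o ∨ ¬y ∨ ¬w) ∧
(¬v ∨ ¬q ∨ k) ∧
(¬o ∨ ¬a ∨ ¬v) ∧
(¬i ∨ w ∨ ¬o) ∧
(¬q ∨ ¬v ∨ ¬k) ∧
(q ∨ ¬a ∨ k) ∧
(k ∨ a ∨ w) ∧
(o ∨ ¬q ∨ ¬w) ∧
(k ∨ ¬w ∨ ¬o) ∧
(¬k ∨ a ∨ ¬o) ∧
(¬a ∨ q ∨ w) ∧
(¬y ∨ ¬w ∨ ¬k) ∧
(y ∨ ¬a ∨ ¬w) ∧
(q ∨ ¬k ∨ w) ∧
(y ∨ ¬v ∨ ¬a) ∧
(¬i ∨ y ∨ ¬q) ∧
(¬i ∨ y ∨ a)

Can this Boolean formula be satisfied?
No

No, the formula is not satisfiable.

No assignment of truth values to the variables can make all 48 clauses true simultaneously.

The formula is UNSAT (unsatisfiable).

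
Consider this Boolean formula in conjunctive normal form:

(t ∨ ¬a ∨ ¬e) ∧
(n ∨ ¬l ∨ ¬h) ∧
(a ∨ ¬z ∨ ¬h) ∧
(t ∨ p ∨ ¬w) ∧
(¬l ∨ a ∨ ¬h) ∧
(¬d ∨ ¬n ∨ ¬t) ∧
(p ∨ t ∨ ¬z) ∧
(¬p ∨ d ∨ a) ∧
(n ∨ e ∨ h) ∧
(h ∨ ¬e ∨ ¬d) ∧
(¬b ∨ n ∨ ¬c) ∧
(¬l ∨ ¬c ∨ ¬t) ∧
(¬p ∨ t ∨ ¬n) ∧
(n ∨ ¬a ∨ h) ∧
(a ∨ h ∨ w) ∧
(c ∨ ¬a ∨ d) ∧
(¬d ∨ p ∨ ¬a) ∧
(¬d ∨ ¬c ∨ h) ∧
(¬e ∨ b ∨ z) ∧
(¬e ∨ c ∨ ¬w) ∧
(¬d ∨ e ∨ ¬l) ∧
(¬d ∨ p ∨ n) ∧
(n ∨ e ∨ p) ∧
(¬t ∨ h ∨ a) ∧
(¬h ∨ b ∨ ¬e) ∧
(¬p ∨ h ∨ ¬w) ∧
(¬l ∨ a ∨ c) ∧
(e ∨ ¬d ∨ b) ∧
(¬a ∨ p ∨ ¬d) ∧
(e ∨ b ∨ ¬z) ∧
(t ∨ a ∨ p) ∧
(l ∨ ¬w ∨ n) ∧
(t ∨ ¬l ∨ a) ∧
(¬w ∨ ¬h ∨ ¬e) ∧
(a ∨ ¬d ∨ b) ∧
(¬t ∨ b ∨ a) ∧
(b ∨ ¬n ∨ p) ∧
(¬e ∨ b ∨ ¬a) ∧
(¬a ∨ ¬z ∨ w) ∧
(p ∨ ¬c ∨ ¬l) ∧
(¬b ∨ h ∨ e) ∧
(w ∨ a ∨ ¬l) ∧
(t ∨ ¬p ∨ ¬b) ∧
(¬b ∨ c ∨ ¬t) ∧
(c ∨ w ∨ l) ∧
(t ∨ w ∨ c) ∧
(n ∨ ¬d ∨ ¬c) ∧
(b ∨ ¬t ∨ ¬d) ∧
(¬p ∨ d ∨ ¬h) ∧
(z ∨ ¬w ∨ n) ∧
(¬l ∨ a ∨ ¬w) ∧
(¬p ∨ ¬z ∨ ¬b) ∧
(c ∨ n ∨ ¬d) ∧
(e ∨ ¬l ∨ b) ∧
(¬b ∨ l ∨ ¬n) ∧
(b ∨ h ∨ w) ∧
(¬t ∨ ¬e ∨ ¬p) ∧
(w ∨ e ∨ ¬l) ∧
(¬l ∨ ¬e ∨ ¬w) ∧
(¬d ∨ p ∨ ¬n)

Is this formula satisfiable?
No

No, the formula is not satisfiable.

No assignment of truth values to the variables can make all 60 clauses true simultaneously.

The formula is UNSAT (unsatisfiable).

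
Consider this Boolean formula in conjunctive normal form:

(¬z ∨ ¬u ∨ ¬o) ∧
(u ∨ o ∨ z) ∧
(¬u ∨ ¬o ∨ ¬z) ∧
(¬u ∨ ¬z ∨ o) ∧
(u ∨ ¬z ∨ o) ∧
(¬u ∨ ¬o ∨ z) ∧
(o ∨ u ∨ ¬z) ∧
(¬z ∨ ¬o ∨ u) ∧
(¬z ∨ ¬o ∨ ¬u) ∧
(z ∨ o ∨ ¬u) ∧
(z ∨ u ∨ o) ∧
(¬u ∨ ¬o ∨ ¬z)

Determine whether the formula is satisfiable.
Yes

Yes, the formula is satisfiable.

One satisfying assignment is: z=False, u=False, o=True

Verification: With this assignment, all 12 clauses evaluate to true.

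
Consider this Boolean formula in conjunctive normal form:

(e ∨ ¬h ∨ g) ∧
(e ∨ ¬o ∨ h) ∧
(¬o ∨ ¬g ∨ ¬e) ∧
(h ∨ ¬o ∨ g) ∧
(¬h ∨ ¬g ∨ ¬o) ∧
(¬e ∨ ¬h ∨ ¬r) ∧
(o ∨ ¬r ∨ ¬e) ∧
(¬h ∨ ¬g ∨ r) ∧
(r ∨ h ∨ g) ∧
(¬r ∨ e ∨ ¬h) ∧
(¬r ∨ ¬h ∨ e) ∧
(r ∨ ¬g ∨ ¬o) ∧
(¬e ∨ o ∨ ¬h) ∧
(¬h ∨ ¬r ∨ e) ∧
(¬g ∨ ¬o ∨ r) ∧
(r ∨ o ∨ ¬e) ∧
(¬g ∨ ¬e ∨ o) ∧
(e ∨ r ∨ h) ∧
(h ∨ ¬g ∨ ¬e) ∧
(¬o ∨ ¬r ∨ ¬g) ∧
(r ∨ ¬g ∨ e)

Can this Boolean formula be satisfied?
Yes

Yes, the formula is satisfiable.

One satisfying assignment is: e=False, h=False, r=True, o=False, g=False

Verification: With this assignment, all 21 clauses evaluate to true.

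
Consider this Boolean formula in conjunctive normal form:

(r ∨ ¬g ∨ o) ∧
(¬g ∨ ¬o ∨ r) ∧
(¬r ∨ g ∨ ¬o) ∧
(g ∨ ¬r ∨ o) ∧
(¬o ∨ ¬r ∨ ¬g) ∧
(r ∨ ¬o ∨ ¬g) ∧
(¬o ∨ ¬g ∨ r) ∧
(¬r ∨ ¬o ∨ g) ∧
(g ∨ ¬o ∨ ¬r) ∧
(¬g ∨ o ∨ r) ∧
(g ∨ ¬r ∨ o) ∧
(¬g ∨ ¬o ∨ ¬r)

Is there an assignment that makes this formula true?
Yes

Yes, the formula is satisfiable.

One satisfying assignment is: g=False, r=False, o=False

Verification: With this assignment, all 12 clauses evaluate to true.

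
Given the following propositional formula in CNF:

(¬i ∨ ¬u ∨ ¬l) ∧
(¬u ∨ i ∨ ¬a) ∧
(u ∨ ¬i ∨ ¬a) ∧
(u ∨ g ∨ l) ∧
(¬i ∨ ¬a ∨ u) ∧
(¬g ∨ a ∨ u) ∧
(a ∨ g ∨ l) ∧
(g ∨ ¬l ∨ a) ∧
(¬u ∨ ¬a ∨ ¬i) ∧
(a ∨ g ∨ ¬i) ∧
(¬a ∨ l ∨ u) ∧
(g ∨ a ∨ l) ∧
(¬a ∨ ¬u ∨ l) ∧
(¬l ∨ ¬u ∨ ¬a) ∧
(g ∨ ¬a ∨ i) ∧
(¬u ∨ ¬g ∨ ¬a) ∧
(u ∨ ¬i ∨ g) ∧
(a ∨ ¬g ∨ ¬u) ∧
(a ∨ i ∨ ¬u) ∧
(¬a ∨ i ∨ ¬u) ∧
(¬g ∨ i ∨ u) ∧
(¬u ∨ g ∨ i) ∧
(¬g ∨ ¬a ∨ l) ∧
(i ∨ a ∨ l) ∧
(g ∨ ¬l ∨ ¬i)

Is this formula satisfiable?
No

No, the formula is not satisfiable.

No assignment of truth values to the variables can make all 25 clauses true simultaneously.

The formula is UNSAT (unsatisfiable).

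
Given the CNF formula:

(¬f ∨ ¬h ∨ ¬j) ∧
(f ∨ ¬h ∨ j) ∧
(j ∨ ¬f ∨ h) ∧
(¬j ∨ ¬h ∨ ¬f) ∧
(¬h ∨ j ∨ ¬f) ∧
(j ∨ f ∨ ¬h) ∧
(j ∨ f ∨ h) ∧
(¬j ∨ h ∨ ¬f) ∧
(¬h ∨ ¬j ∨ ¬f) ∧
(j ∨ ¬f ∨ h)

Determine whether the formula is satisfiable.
Yes

Yes, the formula is satisfiable.

One satisfying assignment is: h=True, f=False, j=True

Verification: With this assignment, all 10 clauses evaluate to true.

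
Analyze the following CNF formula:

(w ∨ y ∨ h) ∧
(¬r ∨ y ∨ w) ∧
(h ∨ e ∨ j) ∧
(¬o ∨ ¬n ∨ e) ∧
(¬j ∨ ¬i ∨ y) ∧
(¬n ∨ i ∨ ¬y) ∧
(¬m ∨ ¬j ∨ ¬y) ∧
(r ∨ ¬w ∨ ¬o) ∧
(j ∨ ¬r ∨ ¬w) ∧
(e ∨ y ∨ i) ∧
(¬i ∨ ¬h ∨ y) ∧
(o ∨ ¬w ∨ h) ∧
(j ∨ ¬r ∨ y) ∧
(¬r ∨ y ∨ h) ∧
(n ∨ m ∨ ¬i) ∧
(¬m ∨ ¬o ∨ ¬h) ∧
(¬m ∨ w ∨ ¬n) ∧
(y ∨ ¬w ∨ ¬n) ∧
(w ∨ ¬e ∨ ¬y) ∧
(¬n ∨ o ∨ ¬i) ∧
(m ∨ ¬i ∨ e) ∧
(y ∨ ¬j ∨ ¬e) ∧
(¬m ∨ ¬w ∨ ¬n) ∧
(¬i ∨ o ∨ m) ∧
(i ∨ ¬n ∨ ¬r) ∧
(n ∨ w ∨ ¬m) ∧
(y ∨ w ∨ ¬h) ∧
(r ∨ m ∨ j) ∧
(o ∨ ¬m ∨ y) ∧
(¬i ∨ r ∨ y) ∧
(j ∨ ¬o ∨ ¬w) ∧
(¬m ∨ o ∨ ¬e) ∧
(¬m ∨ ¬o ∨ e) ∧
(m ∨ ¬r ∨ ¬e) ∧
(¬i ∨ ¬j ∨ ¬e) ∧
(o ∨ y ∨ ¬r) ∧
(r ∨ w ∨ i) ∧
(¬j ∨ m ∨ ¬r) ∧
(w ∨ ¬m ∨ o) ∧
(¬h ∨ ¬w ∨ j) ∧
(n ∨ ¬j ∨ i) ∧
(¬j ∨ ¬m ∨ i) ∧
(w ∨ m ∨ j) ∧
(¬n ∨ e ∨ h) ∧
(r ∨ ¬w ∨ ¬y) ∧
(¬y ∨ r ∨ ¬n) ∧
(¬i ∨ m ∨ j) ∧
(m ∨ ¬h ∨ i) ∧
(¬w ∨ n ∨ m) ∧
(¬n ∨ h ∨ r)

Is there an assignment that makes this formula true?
No

No, the formula is not satisfiable.

No assignment of truth values to the variables can make all 50 clauses true simultaneously.

The formula is UNSAT (unsatisfiable).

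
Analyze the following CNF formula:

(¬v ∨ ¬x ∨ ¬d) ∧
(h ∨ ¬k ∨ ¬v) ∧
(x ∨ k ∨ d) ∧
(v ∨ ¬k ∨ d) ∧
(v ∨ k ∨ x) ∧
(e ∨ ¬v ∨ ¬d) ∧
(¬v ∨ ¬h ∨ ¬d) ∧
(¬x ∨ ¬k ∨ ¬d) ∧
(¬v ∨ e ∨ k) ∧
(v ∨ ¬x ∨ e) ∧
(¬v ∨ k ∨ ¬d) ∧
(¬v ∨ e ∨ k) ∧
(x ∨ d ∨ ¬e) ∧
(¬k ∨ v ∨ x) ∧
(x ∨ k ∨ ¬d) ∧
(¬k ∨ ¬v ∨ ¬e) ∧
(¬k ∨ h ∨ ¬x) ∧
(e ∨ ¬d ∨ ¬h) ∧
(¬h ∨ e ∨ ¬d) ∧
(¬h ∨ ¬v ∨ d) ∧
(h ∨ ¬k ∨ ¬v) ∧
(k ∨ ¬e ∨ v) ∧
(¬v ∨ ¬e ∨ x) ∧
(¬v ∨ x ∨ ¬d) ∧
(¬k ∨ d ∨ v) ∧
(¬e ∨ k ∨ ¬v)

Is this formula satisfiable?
No

No, the formula is not satisfiable.

No assignment of truth values to the variables can make all 26 clauses true simultaneously.

The formula is UNSAT (unsatisfiable).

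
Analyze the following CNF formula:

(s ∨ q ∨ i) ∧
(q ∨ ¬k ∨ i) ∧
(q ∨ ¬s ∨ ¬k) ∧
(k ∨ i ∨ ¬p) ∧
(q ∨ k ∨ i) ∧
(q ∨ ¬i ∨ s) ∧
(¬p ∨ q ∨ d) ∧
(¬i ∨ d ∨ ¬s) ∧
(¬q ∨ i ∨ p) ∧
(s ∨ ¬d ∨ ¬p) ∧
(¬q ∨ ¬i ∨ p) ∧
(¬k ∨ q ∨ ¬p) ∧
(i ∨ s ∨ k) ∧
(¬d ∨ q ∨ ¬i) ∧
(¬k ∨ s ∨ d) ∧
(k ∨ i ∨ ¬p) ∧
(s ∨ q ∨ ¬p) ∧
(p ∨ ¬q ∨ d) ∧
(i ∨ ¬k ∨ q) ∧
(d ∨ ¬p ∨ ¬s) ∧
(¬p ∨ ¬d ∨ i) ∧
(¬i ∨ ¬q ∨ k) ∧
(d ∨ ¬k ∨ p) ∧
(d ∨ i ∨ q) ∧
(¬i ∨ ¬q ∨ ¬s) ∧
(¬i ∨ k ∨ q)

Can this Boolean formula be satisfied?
No

No, the formula is not satisfiable.

No assignment of truth values to the variables can make all 26 clauses true simultaneously.

The formula is UNSAT (unsatisfiable).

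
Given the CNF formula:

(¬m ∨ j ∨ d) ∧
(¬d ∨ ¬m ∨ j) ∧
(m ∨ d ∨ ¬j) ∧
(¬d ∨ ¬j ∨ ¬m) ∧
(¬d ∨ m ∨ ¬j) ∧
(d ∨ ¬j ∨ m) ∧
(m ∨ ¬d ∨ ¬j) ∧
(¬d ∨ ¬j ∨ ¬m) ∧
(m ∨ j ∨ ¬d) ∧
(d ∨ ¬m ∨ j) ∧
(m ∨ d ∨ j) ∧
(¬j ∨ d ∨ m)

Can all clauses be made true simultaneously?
Yes

Yes, the formula is satisfiable.

One satisfying assignment is: d=False, j=True, m=True

Verification: With this assignment, all 12 clauses evaluate to true.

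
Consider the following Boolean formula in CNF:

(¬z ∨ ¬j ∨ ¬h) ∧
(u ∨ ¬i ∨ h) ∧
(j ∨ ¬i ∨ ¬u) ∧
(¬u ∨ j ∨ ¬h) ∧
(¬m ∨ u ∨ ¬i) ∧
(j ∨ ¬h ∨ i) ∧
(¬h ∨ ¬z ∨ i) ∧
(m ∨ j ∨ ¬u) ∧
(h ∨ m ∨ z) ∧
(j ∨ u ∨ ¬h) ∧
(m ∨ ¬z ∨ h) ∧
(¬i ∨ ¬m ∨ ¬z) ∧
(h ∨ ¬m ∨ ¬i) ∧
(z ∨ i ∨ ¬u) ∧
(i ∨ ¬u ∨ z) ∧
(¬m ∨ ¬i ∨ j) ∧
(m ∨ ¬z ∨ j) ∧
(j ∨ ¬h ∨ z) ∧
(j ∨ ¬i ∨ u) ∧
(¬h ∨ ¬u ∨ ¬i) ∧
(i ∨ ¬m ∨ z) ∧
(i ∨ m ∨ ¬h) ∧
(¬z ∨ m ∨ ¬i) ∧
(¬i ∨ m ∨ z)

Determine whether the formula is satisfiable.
Yes

Yes, the formula is satisfiable.

One satisfying assignment is: i=False, j=False, z=True, h=False, u=False, m=True

Verification: With this assignment, all 24 clauses evaluate to true.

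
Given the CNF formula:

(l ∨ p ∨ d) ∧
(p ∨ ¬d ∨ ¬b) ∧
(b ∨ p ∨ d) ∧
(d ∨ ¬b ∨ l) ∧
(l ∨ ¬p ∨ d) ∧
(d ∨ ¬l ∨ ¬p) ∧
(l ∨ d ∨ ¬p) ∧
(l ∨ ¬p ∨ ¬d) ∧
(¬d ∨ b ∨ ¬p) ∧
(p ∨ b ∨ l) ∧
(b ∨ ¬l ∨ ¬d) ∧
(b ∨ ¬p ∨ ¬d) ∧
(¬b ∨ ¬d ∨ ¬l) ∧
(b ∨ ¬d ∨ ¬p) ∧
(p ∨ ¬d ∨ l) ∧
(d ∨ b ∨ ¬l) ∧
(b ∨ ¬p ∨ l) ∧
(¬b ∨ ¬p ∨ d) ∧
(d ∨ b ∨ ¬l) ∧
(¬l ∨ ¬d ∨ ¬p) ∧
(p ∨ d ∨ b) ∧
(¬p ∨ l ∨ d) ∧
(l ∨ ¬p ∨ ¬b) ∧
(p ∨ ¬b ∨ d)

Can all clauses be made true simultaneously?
No

No, the formula is not satisfiable.

No assignment of truth values to the variables can make all 24 clauses true simultaneously.

The formula is UNSAT (unsatisfiable).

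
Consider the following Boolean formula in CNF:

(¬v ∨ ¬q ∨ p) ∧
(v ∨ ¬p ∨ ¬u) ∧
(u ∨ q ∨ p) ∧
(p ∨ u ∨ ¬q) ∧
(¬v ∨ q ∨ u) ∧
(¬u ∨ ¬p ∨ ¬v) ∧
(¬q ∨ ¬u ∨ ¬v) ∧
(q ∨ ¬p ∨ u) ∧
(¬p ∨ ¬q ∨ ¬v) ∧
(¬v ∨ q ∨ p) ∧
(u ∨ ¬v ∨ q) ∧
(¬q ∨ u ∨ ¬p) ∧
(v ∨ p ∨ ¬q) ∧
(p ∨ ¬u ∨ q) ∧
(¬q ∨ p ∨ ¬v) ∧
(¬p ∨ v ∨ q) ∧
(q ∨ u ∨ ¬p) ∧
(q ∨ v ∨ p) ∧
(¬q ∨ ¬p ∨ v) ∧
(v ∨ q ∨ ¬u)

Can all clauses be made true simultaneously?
No

No, the formula is not satisfiable.

No assignment of truth values to the variables can make all 20 clauses true simultaneously.

The formula is UNSAT (unsatisfiable).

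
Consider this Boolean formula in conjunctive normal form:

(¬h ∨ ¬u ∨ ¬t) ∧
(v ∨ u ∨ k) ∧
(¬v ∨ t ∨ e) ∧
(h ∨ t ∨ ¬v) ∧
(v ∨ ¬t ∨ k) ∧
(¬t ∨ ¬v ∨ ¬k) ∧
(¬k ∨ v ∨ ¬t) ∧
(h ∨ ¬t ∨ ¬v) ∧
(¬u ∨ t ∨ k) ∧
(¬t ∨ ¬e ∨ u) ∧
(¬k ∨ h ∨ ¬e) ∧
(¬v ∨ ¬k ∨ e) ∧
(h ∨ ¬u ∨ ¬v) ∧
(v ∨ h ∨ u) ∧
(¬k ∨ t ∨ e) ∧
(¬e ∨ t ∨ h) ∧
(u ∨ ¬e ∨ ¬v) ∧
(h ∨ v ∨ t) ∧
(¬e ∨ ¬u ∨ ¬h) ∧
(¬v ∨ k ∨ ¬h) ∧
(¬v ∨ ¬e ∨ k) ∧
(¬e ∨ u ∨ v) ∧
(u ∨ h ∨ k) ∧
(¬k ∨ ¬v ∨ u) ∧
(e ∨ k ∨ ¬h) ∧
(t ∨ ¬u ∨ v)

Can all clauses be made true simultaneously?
No

No, the formula is not satisfiable.

No assignment of truth values to the variables can make all 26 clauses true simultaneously.

The formula is UNSAT (unsatisfiable).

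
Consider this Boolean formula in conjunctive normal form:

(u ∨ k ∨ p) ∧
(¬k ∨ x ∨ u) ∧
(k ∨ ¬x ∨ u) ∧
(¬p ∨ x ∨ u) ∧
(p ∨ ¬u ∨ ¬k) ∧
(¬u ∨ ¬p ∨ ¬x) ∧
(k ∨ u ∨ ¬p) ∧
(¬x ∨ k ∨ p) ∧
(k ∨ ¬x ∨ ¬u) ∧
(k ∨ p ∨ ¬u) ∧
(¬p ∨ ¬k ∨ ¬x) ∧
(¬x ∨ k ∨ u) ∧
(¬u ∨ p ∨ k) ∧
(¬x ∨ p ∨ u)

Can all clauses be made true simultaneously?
Yes

Yes, the formula is satisfiable.

One satisfying assignment is: p=True, k=False, u=True, x=False

Verification: With this assignment, all 14 clauses evaluate to true.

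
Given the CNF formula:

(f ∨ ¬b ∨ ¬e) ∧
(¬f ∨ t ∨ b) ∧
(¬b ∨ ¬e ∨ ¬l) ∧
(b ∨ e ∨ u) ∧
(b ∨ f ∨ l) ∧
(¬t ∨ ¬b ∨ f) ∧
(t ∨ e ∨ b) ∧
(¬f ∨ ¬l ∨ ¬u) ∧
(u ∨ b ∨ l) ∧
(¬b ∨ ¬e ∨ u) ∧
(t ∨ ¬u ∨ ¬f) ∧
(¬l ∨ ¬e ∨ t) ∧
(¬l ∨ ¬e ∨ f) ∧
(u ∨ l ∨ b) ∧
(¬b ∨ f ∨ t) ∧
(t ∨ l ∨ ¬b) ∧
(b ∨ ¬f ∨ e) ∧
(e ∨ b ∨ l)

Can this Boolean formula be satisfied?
Yes

Yes, the formula is satisfiable.

One satisfying assignment is: l=False, t=True, u=False, e=False, b=True, f=True

Verification: With this assignment, all 18 clauses evaluate to true.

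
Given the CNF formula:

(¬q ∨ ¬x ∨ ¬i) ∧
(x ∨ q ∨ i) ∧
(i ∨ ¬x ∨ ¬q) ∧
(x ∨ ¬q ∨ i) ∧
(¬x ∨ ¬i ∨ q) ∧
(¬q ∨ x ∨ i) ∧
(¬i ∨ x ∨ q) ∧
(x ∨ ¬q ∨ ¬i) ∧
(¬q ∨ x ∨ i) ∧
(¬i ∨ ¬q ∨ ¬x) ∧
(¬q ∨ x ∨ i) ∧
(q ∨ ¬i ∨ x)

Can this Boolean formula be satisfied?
Yes

Yes, the formula is satisfiable.

One satisfying assignment is: q=False, x=True, i=False

Verification: With this assignment, all 12 clauses evaluate to true.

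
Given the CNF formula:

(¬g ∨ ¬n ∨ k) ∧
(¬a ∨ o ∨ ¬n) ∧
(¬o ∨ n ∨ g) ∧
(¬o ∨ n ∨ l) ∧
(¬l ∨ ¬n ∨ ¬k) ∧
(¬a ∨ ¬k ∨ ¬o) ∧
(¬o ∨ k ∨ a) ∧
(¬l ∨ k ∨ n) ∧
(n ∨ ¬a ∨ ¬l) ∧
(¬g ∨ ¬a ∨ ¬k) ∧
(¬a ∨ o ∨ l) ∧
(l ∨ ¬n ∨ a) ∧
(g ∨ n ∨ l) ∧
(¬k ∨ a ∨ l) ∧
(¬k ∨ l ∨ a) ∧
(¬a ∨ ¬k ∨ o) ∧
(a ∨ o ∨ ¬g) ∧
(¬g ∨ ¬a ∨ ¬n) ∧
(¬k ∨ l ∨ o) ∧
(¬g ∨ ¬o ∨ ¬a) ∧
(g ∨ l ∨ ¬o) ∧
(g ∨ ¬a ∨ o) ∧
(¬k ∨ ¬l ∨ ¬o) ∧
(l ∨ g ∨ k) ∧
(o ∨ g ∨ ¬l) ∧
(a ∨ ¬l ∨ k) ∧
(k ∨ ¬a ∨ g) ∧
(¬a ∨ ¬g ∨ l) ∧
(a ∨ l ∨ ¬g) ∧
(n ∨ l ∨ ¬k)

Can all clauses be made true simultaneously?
No

No, the formula is not satisfiable.

No assignment of truth values to the variables can make all 30 clauses true simultaneously.

The formula is UNSAT (unsatisfiable).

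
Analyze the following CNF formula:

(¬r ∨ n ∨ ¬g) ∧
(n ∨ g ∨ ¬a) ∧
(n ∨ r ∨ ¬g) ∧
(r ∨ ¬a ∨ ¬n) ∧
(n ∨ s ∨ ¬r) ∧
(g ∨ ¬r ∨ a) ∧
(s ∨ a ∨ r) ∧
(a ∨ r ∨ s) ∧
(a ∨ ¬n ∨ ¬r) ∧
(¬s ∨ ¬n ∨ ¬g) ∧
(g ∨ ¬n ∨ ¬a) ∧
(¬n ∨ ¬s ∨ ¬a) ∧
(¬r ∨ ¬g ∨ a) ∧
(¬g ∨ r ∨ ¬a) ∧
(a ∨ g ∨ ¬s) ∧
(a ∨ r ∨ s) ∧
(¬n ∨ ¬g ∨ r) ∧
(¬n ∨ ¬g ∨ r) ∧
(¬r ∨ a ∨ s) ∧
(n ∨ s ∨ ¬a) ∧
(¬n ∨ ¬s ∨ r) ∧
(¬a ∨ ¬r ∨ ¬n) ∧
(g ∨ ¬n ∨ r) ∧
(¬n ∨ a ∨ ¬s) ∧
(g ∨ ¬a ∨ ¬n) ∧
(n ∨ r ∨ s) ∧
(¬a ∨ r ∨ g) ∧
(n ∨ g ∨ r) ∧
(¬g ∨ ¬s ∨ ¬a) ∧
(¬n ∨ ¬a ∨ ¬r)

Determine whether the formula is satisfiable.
No

No, the formula is not satisfiable.

No assignment of truth values to the variables can make all 30 clauses true simultaneously.

The formula is UNSAT (unsatisfiable).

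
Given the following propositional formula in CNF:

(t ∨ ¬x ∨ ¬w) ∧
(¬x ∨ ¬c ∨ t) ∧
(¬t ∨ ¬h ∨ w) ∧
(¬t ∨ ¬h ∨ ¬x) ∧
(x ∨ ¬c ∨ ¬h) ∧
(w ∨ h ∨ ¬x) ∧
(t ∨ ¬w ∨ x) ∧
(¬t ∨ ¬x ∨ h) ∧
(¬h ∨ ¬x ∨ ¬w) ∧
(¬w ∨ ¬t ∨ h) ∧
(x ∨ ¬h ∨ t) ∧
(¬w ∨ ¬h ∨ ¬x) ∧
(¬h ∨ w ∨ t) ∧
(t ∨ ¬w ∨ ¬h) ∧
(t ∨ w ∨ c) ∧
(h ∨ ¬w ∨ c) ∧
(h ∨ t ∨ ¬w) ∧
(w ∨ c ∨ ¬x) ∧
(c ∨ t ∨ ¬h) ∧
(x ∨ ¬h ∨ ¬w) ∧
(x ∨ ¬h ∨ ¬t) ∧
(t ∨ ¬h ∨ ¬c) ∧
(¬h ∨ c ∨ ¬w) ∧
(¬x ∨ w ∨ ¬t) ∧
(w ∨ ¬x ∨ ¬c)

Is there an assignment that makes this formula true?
Yes

Yes, the formula is satisfiable.

One satisfying assignment is: x=False, w=False, c=False, t=True, h=False

Verification: With this assignment, all 25 clauses evaluate to true.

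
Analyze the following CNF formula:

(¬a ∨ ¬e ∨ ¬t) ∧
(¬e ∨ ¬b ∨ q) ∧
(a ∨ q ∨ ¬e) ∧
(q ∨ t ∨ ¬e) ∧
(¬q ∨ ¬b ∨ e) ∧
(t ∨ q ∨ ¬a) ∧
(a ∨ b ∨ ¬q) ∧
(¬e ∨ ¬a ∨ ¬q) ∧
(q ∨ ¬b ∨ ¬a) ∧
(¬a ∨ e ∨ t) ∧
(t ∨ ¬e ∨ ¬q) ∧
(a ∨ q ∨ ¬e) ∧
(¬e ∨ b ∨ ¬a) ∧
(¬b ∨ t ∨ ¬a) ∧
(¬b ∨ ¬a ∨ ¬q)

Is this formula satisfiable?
Yes

Yes, the formula is satisfiable.

One satisfying assignment is: t=False, b=False, e=False, q=False, a=False

Verification: With this assignment, all 15 clauses evaluate to true.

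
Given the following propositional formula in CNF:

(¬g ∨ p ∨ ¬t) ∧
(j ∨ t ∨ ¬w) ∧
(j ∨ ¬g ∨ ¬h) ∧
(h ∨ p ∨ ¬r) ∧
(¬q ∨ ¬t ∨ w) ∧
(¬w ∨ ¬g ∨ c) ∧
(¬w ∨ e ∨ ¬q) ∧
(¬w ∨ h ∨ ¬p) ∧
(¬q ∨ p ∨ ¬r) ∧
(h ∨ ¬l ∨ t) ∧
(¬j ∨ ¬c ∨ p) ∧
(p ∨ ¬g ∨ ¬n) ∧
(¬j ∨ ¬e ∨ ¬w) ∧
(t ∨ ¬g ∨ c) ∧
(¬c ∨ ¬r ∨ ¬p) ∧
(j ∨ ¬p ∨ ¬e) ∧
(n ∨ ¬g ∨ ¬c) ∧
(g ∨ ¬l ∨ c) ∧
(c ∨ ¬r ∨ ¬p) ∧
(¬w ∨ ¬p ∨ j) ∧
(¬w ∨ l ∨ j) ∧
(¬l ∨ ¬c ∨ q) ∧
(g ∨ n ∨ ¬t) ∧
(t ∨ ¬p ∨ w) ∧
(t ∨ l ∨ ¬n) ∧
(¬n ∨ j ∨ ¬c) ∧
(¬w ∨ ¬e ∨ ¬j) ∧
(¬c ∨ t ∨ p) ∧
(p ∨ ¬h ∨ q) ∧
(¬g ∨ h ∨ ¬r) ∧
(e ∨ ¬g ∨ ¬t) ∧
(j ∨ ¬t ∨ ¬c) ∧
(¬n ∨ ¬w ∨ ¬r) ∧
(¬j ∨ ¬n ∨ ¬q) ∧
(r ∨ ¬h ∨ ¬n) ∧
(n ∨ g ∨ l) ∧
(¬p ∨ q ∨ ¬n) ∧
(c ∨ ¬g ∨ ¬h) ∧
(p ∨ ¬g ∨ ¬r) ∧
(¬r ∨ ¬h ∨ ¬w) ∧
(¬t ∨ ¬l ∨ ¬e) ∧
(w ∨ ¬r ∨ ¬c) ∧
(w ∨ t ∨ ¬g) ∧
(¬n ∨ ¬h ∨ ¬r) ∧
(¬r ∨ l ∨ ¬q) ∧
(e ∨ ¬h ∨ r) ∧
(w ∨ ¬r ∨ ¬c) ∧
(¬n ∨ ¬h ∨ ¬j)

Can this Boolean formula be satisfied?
Yes

Yes, the formula is satisfiable.

One satisfying assignment is: t=True, h=False, p=False, q=False, r=False, l=False, n=True, j=True, g=False, w=True, c=False, e=False

Verification: With this assignment, all 48 clauses evaluate to true.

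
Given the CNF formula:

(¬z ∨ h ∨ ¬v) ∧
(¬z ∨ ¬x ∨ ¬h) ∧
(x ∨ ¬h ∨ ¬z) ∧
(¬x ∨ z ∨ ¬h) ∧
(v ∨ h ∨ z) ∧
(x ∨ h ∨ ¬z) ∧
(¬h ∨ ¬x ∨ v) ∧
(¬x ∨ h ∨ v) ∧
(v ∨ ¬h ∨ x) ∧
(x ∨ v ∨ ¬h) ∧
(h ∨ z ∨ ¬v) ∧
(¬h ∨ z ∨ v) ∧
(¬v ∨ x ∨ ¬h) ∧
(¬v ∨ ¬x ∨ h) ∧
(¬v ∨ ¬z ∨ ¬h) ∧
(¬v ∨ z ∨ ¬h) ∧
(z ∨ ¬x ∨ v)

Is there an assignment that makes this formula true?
No

No, the formula is not satisfiable.

No assignment of truth values to the variables can make all 17 clauses true simultaneously.

The formula is UNSAT (unsatisfiable).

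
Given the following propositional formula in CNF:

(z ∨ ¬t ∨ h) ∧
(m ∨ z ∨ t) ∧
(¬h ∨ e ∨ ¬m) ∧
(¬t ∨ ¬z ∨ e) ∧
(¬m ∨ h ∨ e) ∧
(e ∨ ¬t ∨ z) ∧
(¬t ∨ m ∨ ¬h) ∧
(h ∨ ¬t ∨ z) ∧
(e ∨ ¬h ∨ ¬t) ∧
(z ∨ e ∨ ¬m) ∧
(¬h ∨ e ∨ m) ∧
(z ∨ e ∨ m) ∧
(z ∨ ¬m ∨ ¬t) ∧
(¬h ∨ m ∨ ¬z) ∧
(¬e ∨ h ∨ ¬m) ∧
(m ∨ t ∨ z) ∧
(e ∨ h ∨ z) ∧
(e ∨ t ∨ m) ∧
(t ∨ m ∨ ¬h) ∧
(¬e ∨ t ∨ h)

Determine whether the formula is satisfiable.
Yes

Yes, the formula is satisfiable.

One satisfying assignment is: e=True, t=False, h=True, z=False, m=True

Verification: With this assignment, all 20 clauses evaluate to true.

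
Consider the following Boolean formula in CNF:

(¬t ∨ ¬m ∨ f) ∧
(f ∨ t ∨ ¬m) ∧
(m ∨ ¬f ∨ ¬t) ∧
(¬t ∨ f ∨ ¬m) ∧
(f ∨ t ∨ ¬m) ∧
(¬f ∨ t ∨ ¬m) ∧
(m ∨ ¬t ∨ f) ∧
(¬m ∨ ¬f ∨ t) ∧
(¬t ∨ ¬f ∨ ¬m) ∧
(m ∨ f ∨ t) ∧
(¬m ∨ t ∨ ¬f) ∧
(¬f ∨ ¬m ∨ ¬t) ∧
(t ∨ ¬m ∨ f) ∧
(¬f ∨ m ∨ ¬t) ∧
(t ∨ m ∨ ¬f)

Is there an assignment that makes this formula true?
No

No, the formula is not satisfiable.

No assignment of truth values to the variables can make all 15 clauses true simultaneously.

The formula is UNSAT (unsatisfiable).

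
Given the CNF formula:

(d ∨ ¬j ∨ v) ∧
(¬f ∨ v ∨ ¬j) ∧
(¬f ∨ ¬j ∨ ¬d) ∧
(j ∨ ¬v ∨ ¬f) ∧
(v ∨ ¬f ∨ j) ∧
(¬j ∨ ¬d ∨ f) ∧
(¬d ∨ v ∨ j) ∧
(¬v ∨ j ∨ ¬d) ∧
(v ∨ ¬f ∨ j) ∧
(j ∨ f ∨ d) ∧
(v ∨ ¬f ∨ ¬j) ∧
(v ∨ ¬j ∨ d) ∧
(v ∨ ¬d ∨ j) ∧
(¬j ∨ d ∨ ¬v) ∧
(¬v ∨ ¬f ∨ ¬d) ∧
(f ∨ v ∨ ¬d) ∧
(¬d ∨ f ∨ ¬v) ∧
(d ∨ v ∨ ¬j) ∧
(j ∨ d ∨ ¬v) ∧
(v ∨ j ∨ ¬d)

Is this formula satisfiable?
No

No, the formula is not satisfiable.

No assignment of truth values to the variables can make all 20 clauses true simultaneously.

The formula is UNSAT (unsatisfiable).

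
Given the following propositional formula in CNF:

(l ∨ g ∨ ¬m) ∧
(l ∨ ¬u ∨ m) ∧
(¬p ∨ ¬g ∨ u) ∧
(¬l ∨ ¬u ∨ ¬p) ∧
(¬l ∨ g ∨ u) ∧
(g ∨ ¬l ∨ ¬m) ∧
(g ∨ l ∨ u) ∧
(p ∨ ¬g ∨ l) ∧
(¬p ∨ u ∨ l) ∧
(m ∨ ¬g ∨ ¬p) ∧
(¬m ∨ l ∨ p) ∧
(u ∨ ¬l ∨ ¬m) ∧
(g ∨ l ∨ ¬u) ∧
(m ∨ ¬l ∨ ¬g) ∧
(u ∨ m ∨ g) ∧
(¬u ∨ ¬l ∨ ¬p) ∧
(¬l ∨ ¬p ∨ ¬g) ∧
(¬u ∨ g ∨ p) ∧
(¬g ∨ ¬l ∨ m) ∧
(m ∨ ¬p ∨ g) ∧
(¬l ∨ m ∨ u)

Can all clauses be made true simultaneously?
Yes

Yes, the formula is satisfiable.

One satisfying assignment is: u=True, l=False, g=True, m=True, p=True

Verification: With this assignment, all 21 clauses evaluate to true.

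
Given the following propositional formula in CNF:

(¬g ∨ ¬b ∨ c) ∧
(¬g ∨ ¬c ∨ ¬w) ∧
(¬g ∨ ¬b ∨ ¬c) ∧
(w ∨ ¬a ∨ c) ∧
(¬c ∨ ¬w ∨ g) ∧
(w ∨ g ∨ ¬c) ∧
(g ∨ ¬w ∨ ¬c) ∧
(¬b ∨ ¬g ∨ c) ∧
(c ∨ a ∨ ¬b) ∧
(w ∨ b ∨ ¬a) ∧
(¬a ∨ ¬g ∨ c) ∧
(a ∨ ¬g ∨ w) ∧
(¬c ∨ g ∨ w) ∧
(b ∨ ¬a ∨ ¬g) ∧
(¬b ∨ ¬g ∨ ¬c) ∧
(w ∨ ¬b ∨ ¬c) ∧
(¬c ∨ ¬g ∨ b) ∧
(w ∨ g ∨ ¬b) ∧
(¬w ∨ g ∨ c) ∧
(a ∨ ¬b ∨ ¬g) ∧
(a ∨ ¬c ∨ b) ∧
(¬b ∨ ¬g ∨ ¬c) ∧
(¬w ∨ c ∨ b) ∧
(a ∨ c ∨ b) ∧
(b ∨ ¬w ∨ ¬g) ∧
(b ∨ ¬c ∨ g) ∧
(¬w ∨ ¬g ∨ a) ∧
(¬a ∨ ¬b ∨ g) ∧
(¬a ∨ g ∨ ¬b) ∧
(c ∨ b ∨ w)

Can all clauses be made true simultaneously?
No

No, the formula is not satisfiable.

No assignment of truth values to the variables can make all 30 clauses true simultaneously.

The formula is UNSAT (unsatisfiable).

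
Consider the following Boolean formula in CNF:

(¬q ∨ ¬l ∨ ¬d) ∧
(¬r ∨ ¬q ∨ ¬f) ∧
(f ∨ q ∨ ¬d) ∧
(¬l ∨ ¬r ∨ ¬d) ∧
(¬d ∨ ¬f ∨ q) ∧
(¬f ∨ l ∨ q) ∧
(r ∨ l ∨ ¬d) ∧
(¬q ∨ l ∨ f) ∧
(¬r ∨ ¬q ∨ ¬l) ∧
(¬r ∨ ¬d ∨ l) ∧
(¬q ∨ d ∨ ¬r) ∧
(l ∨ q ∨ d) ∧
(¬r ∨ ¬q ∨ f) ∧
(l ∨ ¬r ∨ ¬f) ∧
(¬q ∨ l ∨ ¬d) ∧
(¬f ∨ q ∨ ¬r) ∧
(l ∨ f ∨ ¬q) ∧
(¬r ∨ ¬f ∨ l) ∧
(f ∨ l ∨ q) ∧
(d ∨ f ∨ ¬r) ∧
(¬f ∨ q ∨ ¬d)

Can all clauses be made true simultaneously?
Yes

Yes, the formula is satisfiable.

One satisfying assignment is: r=False, f=False, l=True, q=False, d=False

Verification: With this assignment, all 21 clauses evaluate to true.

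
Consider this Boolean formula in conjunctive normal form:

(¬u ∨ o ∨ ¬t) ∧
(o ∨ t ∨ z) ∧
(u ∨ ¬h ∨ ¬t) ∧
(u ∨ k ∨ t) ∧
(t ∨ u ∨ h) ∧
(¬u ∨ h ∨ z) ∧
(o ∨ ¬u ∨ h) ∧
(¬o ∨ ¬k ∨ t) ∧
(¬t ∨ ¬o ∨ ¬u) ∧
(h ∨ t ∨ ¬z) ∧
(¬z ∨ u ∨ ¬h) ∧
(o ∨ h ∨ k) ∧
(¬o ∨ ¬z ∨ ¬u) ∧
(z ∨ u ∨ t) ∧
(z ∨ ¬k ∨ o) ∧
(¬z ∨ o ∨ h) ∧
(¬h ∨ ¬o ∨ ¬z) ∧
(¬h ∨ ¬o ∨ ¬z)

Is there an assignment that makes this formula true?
Yes

Yes, the formula is satisfiable.

One satisfying assignment is: o=True, h=False, z=False, t=True, k=False, u=False

Verification: With this assignment, all 18 clauses evaluate to true.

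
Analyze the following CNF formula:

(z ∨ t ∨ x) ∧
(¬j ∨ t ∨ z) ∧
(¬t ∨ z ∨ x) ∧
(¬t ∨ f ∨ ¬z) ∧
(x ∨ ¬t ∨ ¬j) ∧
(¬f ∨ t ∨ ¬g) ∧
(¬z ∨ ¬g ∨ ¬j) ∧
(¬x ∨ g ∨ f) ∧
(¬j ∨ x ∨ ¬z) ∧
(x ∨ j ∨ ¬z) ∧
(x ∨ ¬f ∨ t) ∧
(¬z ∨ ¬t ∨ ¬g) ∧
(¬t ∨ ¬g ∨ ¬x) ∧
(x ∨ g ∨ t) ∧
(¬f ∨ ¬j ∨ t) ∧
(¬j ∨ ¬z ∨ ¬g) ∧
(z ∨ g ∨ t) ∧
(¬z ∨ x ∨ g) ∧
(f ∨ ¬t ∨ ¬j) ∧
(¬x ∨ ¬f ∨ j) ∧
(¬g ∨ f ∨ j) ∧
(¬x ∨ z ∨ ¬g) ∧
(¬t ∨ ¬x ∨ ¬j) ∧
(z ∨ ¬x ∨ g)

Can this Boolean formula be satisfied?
No

No, the formula is not satisfiable.

No assignment of truth values to the variables can make all 24 clauses true simultaneously.

The formula is UNSAT (unsatisfiable).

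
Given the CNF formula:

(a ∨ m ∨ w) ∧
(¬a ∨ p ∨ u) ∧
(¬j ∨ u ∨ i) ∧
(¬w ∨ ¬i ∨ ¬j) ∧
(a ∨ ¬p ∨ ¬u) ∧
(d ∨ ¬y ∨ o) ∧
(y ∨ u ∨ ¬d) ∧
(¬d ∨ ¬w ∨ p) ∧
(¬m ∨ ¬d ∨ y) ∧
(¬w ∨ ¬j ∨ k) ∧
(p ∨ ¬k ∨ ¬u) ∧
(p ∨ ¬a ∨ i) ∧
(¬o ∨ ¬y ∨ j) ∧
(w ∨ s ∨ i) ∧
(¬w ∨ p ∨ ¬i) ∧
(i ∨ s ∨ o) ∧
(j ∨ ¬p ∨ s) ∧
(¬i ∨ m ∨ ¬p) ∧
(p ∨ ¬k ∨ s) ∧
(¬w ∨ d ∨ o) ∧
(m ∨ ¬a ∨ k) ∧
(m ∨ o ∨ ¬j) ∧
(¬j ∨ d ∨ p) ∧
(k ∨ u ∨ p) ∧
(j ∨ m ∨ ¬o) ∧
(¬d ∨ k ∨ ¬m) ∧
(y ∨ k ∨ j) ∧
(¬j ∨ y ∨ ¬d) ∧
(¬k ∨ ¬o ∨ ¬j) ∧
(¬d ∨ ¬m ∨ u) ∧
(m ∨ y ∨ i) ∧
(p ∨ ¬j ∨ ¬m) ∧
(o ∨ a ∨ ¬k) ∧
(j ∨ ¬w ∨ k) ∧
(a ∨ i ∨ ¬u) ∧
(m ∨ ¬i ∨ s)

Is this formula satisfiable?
Yes

Yes, the formula is satisfiable.

One satisfying assignment is: y=False, k=False, i=True, a=False, j=True, d=False, m=True, o=False, p=True, w=False, u=False, s=False

Verification: With this assignment, all 36 clauses evaluate to true.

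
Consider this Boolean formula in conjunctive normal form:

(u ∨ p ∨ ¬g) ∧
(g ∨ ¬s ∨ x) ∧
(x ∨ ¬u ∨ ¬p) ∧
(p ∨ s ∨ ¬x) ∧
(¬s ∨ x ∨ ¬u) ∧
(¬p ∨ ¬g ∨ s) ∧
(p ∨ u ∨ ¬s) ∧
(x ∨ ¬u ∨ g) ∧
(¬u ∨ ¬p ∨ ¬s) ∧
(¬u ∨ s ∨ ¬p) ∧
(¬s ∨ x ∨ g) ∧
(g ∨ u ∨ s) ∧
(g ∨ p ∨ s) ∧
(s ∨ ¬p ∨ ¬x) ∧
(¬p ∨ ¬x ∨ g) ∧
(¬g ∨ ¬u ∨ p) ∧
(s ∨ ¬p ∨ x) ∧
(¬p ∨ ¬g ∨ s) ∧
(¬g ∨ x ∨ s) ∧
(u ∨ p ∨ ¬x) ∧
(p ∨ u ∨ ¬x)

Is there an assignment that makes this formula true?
Yes

Yes, the formula is satisfiable.

One satisfying assignment is: x=True, s=True, p=False, g=False, u=True

Verification: With this assignment, all 21 clauses evaluate to true.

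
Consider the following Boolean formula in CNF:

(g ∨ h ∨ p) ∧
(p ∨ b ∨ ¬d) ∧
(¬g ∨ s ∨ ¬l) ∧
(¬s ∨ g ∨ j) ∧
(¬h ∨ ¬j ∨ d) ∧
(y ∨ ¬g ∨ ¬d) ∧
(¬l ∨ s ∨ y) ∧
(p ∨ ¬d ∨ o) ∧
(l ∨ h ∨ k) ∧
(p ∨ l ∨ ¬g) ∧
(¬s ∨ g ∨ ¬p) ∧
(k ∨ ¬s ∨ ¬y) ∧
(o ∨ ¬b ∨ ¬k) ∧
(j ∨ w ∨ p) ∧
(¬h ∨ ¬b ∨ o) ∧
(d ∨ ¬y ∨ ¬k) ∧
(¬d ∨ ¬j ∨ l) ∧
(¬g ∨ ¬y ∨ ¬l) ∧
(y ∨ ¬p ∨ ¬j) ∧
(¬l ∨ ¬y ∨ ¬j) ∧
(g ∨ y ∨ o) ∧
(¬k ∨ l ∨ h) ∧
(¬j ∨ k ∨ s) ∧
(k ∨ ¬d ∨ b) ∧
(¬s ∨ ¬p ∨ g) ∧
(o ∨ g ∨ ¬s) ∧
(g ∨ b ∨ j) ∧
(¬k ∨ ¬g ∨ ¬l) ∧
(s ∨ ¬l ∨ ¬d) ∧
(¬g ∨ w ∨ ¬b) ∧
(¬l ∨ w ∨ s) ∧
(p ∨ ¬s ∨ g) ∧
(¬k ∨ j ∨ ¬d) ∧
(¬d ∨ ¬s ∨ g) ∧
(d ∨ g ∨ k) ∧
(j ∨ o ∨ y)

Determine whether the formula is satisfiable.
Yes

Yes, the formula is satisfiable.

One satisfying assignment is: k=False, o=False, h=False, j=True, b=False, l=True, w=False, d=False, s=True, y=False, g=True, p=False

Verification: With this assignment, all 36 clauses evaluate to true.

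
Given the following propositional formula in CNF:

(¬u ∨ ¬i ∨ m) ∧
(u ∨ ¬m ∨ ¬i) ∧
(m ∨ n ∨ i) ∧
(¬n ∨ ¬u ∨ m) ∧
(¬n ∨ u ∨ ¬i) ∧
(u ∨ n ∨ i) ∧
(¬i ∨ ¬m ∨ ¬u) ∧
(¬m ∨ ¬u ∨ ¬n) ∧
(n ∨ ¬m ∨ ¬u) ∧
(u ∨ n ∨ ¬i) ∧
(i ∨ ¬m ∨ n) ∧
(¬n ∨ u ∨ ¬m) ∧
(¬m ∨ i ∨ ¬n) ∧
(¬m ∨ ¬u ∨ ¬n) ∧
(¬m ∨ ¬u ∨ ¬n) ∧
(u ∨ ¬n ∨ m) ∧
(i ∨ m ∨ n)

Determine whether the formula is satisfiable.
No

No, the formula is not satisfiable.

No assignment of truth values to the variables can make all 17 clauses true simultaneously.

The formula is UNSAT (unsatisfiable).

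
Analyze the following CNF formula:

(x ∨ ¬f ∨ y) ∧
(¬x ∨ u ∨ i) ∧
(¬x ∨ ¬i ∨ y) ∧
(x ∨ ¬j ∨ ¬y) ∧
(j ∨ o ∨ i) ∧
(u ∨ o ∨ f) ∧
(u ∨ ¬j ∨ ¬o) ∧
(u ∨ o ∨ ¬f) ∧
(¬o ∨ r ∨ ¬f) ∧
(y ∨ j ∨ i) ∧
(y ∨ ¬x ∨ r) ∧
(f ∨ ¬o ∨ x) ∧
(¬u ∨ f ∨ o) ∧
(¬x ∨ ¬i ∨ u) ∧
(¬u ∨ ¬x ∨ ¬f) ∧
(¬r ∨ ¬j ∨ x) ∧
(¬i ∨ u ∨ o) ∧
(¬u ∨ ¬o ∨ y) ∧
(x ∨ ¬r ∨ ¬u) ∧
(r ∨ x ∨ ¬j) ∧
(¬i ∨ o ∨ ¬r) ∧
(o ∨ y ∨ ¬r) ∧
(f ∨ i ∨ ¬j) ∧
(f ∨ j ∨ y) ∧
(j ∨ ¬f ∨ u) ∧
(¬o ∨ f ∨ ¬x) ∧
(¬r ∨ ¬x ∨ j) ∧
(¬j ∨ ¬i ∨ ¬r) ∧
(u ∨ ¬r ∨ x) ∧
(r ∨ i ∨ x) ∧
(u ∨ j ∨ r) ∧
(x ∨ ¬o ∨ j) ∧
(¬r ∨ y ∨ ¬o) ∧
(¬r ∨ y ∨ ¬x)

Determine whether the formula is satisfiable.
Yes

Yes, the formula is satisfiable.

One satisfying assignment is: r=False, u=True, f=True, i=True, x=False, o=False, j=False, y=True

Verification: With this assignment, all 34 clauses evaluate to true.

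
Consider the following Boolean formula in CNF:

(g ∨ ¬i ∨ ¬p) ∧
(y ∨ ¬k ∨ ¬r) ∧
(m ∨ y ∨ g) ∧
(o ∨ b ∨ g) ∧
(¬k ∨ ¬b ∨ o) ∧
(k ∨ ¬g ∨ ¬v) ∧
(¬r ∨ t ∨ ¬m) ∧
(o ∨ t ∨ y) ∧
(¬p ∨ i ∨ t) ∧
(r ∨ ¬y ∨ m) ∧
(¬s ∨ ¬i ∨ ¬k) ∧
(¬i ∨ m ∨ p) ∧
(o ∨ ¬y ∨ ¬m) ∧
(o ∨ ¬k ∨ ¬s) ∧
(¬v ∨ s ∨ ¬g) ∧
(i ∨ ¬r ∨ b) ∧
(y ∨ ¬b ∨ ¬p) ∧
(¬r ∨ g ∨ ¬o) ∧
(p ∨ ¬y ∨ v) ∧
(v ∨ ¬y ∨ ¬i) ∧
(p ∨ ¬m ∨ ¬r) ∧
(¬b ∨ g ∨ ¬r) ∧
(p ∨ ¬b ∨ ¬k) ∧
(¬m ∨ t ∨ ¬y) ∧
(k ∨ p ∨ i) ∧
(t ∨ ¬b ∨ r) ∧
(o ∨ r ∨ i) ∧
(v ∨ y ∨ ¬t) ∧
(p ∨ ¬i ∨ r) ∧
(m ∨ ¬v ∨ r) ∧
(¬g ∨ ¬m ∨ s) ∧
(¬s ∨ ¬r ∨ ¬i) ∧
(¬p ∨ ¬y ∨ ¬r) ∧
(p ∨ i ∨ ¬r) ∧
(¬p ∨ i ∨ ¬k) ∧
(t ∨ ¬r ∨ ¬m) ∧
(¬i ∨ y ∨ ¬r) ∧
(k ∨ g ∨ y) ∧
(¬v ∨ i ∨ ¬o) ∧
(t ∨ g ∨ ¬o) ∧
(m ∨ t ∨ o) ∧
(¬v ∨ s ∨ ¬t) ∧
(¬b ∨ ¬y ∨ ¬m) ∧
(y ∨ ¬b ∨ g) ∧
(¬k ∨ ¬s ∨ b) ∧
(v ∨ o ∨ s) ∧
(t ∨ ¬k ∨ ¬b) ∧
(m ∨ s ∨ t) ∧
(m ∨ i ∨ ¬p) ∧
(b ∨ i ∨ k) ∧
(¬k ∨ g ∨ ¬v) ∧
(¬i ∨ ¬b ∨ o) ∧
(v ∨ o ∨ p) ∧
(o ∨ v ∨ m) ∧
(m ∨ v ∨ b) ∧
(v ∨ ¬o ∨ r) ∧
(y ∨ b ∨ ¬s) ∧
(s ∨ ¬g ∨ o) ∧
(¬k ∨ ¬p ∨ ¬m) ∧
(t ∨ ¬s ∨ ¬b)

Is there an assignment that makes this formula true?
No

No, the formula is not satisfiable.

No assignment of truth values to the variables can make all 60 clauses true simultaneously.

The formula is UNSAT (unsatisfiable).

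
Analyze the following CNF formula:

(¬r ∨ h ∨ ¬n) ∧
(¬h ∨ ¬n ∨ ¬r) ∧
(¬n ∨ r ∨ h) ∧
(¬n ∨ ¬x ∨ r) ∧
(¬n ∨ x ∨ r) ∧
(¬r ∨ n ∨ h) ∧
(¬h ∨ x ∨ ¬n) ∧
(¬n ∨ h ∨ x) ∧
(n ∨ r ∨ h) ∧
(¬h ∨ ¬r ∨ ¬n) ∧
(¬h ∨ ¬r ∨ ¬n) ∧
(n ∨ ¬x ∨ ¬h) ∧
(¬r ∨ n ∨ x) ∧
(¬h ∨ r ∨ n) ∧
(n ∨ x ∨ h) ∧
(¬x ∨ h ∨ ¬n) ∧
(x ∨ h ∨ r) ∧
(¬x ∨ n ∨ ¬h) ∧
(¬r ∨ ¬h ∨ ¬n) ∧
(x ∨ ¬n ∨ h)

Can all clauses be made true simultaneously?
No

No, the formula is not satisfiable.

No assignment of truth values to the variables can make all 20 clauses true simultaneously.

The formula is UNSAT (unsatisfiable).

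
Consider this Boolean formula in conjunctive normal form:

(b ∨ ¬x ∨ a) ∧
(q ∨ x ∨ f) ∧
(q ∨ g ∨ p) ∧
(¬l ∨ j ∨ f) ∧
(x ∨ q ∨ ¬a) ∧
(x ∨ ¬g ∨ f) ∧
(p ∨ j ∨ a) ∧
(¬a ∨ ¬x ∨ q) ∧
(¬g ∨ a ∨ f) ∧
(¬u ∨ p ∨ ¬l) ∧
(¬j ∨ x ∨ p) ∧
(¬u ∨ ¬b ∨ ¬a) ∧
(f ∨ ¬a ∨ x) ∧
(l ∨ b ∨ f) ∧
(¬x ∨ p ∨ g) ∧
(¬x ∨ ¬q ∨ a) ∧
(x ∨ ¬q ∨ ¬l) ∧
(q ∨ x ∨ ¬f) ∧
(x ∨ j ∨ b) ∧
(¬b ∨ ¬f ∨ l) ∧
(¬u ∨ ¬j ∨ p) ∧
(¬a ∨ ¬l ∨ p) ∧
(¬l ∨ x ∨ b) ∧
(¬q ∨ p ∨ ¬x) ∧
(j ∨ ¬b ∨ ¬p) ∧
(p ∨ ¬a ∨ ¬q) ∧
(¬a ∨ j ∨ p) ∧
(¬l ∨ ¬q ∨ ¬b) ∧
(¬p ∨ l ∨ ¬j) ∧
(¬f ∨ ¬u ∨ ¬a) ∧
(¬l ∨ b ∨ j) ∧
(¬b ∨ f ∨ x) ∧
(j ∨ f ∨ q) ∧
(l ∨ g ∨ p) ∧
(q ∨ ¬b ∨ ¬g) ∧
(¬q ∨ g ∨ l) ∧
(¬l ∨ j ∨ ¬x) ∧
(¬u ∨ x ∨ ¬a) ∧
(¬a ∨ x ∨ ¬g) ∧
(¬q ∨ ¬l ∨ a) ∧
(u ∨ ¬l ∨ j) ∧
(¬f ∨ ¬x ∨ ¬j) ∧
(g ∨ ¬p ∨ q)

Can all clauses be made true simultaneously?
Yes

Yes, the formula is satisfiable.

One satisfying assignment is: x=True, f=True, p=True, l=False, q=True, b=False, u=False, g=True, a=True, j=False

Verification: With this assignment, all 43 clauses evaluate to true.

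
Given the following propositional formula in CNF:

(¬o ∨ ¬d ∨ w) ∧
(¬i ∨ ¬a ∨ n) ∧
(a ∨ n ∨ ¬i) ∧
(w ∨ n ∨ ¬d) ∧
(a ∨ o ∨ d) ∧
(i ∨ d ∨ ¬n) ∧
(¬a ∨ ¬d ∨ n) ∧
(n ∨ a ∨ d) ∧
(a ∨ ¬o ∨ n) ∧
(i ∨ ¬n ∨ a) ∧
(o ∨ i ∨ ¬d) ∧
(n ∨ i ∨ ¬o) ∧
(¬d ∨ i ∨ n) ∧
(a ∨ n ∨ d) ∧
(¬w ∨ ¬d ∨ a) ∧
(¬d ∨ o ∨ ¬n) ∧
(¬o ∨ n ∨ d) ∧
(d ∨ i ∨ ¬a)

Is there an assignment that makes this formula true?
Yes

Yes, the formula is satisfiable.

One satisfying assignment is: n=True, w=True, o=True, a=True, d=True, i=False

Verification: With this assignment, all 18 clauses evaluate to true.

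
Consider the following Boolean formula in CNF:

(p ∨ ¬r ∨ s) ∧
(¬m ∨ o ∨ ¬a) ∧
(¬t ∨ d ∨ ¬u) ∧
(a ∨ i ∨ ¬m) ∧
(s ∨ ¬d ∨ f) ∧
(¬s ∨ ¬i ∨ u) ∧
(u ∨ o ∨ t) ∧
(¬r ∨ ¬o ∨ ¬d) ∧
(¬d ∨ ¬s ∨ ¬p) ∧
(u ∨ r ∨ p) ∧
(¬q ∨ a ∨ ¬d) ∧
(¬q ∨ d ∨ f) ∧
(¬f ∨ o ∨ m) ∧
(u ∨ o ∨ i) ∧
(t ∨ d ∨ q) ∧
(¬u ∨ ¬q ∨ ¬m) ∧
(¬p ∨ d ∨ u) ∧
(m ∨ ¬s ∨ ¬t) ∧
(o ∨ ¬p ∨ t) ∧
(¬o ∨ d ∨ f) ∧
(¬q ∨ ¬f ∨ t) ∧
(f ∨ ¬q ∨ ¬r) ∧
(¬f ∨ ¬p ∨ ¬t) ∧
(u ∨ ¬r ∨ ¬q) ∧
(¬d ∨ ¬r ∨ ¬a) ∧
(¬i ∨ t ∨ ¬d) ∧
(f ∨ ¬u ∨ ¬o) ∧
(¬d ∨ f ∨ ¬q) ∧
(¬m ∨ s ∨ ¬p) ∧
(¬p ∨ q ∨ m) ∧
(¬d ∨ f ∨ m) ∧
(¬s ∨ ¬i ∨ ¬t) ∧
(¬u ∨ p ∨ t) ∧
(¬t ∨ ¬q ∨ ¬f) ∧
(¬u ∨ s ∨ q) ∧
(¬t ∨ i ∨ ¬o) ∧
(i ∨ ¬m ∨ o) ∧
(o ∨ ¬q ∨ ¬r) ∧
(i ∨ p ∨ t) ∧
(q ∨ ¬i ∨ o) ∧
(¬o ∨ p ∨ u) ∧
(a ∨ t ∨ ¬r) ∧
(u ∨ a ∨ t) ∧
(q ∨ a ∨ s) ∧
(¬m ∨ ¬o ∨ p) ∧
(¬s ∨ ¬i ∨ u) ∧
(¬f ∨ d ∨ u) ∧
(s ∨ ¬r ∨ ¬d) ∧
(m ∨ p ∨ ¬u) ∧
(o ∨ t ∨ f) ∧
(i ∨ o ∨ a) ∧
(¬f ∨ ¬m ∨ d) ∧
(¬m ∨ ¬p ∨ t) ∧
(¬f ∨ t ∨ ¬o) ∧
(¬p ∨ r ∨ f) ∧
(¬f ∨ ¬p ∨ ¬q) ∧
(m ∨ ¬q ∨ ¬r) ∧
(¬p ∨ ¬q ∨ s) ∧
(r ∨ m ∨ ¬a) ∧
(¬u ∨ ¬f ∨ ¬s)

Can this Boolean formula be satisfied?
No

No, the formula is not satisfiable.

No assignment of truth values to the variables can make all 60 clauses true simultaneously.

The formula is UNSAT (unsatisfiable).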